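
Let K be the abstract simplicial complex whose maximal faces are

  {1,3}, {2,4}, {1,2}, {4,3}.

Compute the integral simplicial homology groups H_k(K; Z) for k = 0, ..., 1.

H_0 = Z,  H_1 = Z.

Fix the vertex order 1 < 2 < 3 < 4 and write every simplex with vertices in increasing order. Then dim K = 1 and the simplices of K are:

  0-simplices (4): [1], [2], [3], [4]
  1-simplices (4): [1,2], [1,3], [2,4], [3,4]

giving chain groups C_0 ≅ Z^4, C_1 ≅ Z^4.

Boundary ∂_1: C_1 → C_0 sends each edge [p,q] (with p < q) to q − p. For instance
  ∂[3,4] = [4] − [3].
This gives a 4×4 integer matrix of rank 3; reducing to Smith normal form yields diagonal entries (1,1,1).

From H_k ≅ ker(∂_k) / im(∂_{k+1}) we obtain:

  H_0: rank C_0 − rank ∂_1 = 4 − 3 = 1, and the invariant factors of ∂_1 are all 1, so H_0 = Z.
  H_1: rank ker ∂_1 − rank ∂_2 = (4 − 3) − 0 = 1, and there is no ∂_2, so H_1 = Z.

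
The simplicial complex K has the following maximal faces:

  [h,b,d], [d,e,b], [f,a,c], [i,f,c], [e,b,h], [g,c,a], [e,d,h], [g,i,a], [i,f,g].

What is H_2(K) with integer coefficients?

H_2 = Z.

Fix the vertex order a < b < c < d < e < f < g < h < i and write every simplex with vertices in increasing order. Then dim K = 2 and the simplices of K are:

  0-simplices (9): a, b, c, d, e, f, g, h, i
  1-simplices (16): ac, af, ag, ai, bd, be, bh, cf, cg, ci, de, dh, eh, fg, fi, gi
  2-simplices (9): acf, acg, agi, bde, bdh, beh, cfi, deh, fgi

giving chain groups C_0 ≅ Z^9, C_1 ≅ Z^16, C_2 ≅ Z^9.

The boundary map ∂_1: C_1 → C_0 is given by ∂[p,q] = [q] − [p].
This gives a 9×16 integer matrix of rank 7; reducing to Smith normal form yields diagonal entries (1,1,1,1,1,1,1).

Boundary ∂_2: C_2 → C_1 sends each 2-simplex [p,q,r] to [q,r] − [p,r] + [p,q]. For instance
  ∂agi = gi − ai + ag,
  ∂fgi = gi − fi + fg.
This gives a 16×9 integer matrix of rank 8; reducing to Smith normal form yields diagonal entries (1,1,1,1,1,1,1,1).

Computing H_k = (kernel of ∂_k) / (image of ∂_{k+1}):

  H_2: rank ker ∂_2 − rank ∂_3 = (9 − 8) − 0 = 1, and there is no ∂_3, so H_2 = Z.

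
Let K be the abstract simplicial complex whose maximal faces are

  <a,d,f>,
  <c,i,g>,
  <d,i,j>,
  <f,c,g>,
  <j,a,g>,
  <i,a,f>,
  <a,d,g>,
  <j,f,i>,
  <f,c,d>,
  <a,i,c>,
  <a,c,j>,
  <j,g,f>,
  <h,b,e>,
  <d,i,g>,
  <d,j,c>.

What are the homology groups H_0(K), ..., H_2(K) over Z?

K has 10 vertices, 24 edges, 15 triangles.
rank ∂_0 = 0, rank ∂_1 = 8 ⇒ b_0 = 10 − 0 − 8 = 2; all invariant factors of ∂_1 are 1 so no torsion. So H_0 = Z^2.
rank ∂_1 = 8, rank ∂_2 = 14 ⇒ b_1 = 24 − 8 − 14 = 2; all invariant factors of ∂_2 are 1 so no torsion. So H_1 = Z^2.
rank ∂_2 = 14, rank ∂_3 = 0 ⇒ b_2 = 15 − 14 − 0 = 1. So H_2 = Z.

H_0 ≅ Z^2,  H_1 ≅ Z^2,  H_2 ≅ Z.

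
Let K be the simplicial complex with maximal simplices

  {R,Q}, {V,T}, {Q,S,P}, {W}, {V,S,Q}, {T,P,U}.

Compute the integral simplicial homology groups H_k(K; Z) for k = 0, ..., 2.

Order the vertices as P < Q < R < S < T < U < V < W. Listing each simplex with vertices in this order, K has dimension 2 with simplices:

  0-simplices (8): P, Q, R, S, T, U, V, W
  1-simplices (10): PQ, PS, PT, PU, QR, QS, QV, SV, TU, TV
  2-simplices (3): PQS, PTU, QSV

giving chain groups C_0 ≅ Z^8, C_1 ≅ Z^10, C_2 ≅ Z^3.

∂_1: C_1 → C_0 is given by ∂[p,q] = [q] − [p]. For instance
  ∂QV = V − Q.
The resulting 8×10 matrix has rank 6, and its Smith normal form has invariant factors (1,1,1,1,1,1).

Boundary ∂_2: C_2 → C_1 maps a triangle to the signed sum of its edges. For instance
  ∂PTU = TU − PU + PT,
  ∂QSV = SV − QV + QS.
As a 10×3 matrix over Z this has rank 3, with invariant factors (1,1,1).

Reading off H_k = ker ∂_k / im ∂_{k+1}:

  H_0: rank C_0 − rank ∂_1 = 8 − 6 = 2, and the invariant factors of ∂_1 are all 1, so H_0 = Z^2.
  H_1: rank ker ∂_1 − rank ∂_2 = (10 − 6) − 3 = 1, and the invariant factors of ∂_2 are all 1, so H_1 = Z.
  H_2: rank ker ∂_2 − rank ∂_3 = (3 − 3) − 0 = 0, and there is no ∂_3, so H_2 = 0.

As a check, the Euler characteristic is 8 − 10 + 3 = 1, which agrees with 2 − 1 + 0 = 1.

H_0 ≅ Z^2,  H_1 ≅ Z,  H_2 = 0.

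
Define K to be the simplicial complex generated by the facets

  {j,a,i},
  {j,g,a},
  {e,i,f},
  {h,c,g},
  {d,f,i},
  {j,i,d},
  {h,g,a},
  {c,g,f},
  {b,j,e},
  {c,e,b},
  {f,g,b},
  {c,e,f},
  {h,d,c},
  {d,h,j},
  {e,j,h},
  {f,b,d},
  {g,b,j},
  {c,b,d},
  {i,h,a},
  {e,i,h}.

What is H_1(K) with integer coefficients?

H_1 ≅ Z ⊕ Z_2.

Order the vertices as a < b < c < d < e < f < g < h < i < j. Listing each simplex with vertices in this order, K has dimension 2 with simplices:

  0-simplices (10): a, b, c, d, e, f, g, h, i, j
  1-simplices (30): ag, ah, ai, aj, bc, bd, be, bf, bg, bj, cd, ce, cf, cg, ch, df, dh, di, dj, ef, eh, ei, ej, fg, fi, gh, gj, hi, hj, ij
  2-simplices (20): agh, agj, ahi, aij, bcd, bce, bdf, bej, bfg, bgj, cdh, cef, cfg, cgh, dfi, dhj, dij, efi, ehi, ehj

Hence C_0 ≅ Z^10, C_1 ≅ Z^30, C_2 ≅ Z^20.

∂_1: C_1 → C_0 sends each edge [p,q] (with p < q) to q − p. For instance
  ∂ai = i − a.
The 10×30 boundary matrix has rank 9 and Smith normal form diag(1,1,1,1,1,1,1,1,1).

The boundary map ∂_2: C_2 → C_1 sends each 2-simplex [p,q,r] to [q,r] − [p,r] + [p,q]. For instance
  ∂bdf = df − bf + bd,
  ∂agh = gh − ah + ag.
This gives a 30×20 integer matrix of rank 20; reducing to Smith normal form yields diagonal entries (1,1,1,1,1,1,1,1,1,1,1,1,1,1,1,1,1,1,1,2).

Reading off H_k = ker ∂_k / im ∂_{k+1}:

  H_1: rank ker ∂_1 − rank ∂_2 = (30 − 9) − 20 = 1, and ∂_2 has invariant factor 2 > 1, so H_1 ≅ Z ⊕ Z_2.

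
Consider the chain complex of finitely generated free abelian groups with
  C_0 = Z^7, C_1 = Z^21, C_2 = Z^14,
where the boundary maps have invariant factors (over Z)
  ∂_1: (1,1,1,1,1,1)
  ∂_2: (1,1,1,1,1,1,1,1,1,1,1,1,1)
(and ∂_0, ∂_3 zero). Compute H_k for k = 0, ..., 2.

H_0 = Z,  H_1 = Z^2,  H_2 = Z.

H_0: b_0 = 7 − 0 − 6 = 1; torsion from ∂_1 factors > 1: none. So H_0 = Z.
H_1: b_1 = 21 − 6 − 13 = 2; torsion from ∂_2 factors > 1: none. So H_1 = Z^2.
H_2: b_2 = 14 − 13 − 0 = 1; torsion from ∂_3 factors > 1: none. So H_2 = Z.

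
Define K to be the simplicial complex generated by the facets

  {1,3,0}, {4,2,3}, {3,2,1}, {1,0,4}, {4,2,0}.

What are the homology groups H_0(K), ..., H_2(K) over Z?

Fix the vertex order 0 < 1 < 2 < 3 < 4 and write every simplex with vertices in increasing order. Then dim K = 2 and the simplices of K are:

  0-simplices (5): [0], [1], [2], [3], [4]
  1-simplices (10): [0,1], [0,2], [0,3], [0,4], [1,2], [1,3], [1,4], [2,3], [2,4], [3,4]
  2-simplices (5): [0,1,3], [0,1,4], [0,2,4], [1,2,3], [2,3,4]

Hence C_0 ≅ Z^5, C_1 ≅ Z^10, C_2 ≅ Z^5.

Boundary ∂_1: C_1 → C_0 is given by ∂[p,q] = [q] − [p].
This gives a 5×10 integer matrix of rank 4; reducing to Smith normal form yields diagonal entries (1,1,1,1).

Boundary ∂_2: C_2 → C_1 maps a triangle to the signed sum of its edges. For instance
  ∂[1,2,3] = [2,3] − [1,3] + [1,2],
  ∂[2,3,4] = [3,4] − [2,4] + [2,3].
The 10×5 boundary matrix has rank 5 and Smith normal form diag(1,1,1,1,1).

From H_k ≅ ker(∂_k) / im(∂_{k+1}) we obtain:

  H_0: rank C_0 − rank ∂_1 = 5 − 4 = 1, and the invariant factors of ∂_1 are all 1, so H_0 ≅ Z.
  H_1: rank ker ∂_1 − rank ∂_2 = (10 − 4) − 5 = 1, and the invariant factors of ∂_2 are all 1, so H_1 ≅ Z.
  H_2: rank ker ∂_2 − rank ∂_3 = (5 − 5) − 0 = 0, and there is no ∂_3, so H_2 ≅ 0.

(K is a triangulation of the Möbius band.)

H_0 ≅ Z,  H_1 ≅ Z,  H_2 = 0.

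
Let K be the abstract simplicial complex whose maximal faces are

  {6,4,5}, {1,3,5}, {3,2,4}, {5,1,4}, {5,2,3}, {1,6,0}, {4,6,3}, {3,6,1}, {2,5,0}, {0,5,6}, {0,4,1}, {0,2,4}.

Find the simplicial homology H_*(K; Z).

H_0 ≅ Z,  H_1 ≅ Z_2,  H_2 = 0.

Fix the vertex order 0 < 1 < 2 < 3 < 4 < 5 < 6 and write every simplex with vertices in increasing order. Then dim K = 2 and the simplices of K are:

  0-simplices (7): [0], [1], [2], [3], [4], [5], [6]
  1-simplices (18): [0,1], [0,2], [0,4], [0,5], [0,6], [1,3], [1,4], [1,5], [1,6], [2,3], [2,4], [2,5], [3,4], [3,5], [3,6], [4,5], [4,6], [5,6]
  2-simplices (12): [0,1,4], [0,1,6], [0,2,4], [0,2,5], [0,5,6], [1,3,5], [1,3,6], [1,4,5], [2,3,4], [2,3,5], [3,4,6], [4,5,6]

Hence C_0 ≅ Z^7, C_1 ≅ Z^18, C_2 ≅ Z^12.

Boundary ∂_1: C_1 → C_0 maps an edge to its endpoints' difference, ∂[p,q] = q − p. For instance
  ∂[2,3] = [3] − [2].
The resulting 7×18 matrix has rank 6, and its Smith normal form has invariant factors (1,1,1,1,1,1).

∂_2: C_2 → C_1 acts by ∂[p,q,r] = [q,r] − [p,r] + [p,q]. For instance
  ∂[3,4,6] = [4,6] − [3,6] + [3,4],
  ∂[0,2,5] = [2,5] − [0,5] + [0,2].
The resulting 18×12 matrix has rank 12, and its Smith normal form has invariant factors (1,1,1,1,1,1,1,1,1,1,1,2).

From H_k ≅ ker(∂_k) / im(∂_{k+1}) we obtain:

  H_0: rank C_0 − rank ∂_1 = 7 − 6 = 1, and the invariant factors of ∂_1 are all 1, so H_0 = Z.
  H_1: rank ker ∂_1 − rank ∂_2 = (18 − 6) − 12 = 0, and ∂_2 has invariant factor 2 > 1, so H_1 = Z_2.
  H_2: rank ker ∂_2 − rank ∂_3 = (12 − 12) − 0 = 0, and there is no ∂_3, so H_2 = 0.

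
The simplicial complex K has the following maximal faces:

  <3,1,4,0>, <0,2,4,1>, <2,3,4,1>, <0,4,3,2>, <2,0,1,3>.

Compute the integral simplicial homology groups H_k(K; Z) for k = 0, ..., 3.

Order the vertices as 0 < 1 < 2 < 3 < 4. Listing each simplex with vertices in this order, K has dimension 3 with simplices:

  0-simplices (5): [0], [1], [2], [3], [4]
  1-simplices (10): [0,1], [0,2], [0,3], [0,4], [1,2], [1,3], [1,4], [2,3], [2,4], [3,4]
  2-simplices (10): [0,1,2], [0,1,3], [0,1,4], [0,2,3], [0,2,4], [0,3,4], [1,2,3], [1,2,4], [1,3,4], [2,3,4]
  3-simplices (5): [0,1,2,3], [0,1,2,4], [0,1,3,4], [0,2,3,4], [1,2,3,4]

Hence C_0 ≅ Z^5, C_1 ≅ Z^10, C_2 ≅ Z^10, C_3 ≅ Z^5.

∂_1: C_1 → C_0 is given by ∂[p,q] = [q] − [p].
As a 5×10 matrix over Z this has rank 4, with invariant factors (1,1,1,1).

∂_2: C_2 → C_1 acts by ∂[p,q,r] = [q,r] − [p,r] + [p,q]. For instance
  ∂[0,1,2] = [1,2] − [0,2] + [0,1],
  ∂[1,2,4] = [2,4] − [1,4] + [1,2].
The 10×10 boundary matrix has rank 6 and Smith normal form diag(1,1,1,1,1,1).

∂_3: C_3 → C_2 sends each 3-simplex σ to the alternating sum Σ_i (−1)^i (σ with its i-th vertex removed). For instance
  ∂[0,2,3,4] = [2,3,4] − [0,3,4] + [0,2,4] − [0,2,3],
  ∂[0,1,2,3] = [1,2,3] − [0,2,3] + [0,1,3] − [0,1,2].
The 10×5 boundary matrix has rank 4 and Smith normal form diag(1,1,1,1).

From H_k ≅ ker(∂_k) / im(∂_{k+1}) we obtain:

  H_0: rank C_0 − rank ∂_1 = 5 − 4 = 1, and the invariant factors of ∂_1 are all 1, so H_0 = Z.
  H_1: rank ker ∂_1 − rank ∂_2 = (10 − 4) − 6 = 0, and the invariant factors of ∂_2 are all 1, so H_1 = 0.
  H_2: rank ker ∂_2 − rank ∂_3 = (10 − 6) − 4 = 0, and the invariant factors of ∂_3 are all 1, so H_2 = 0.
  H_3: rank ker ∂_3 − rank ∂_4 = (5 − 4) − 0 = 1, and there is no ∂_4, so H_3 = Z.

H_0 ≅ Z,  H_1 = 0,  H_2 = 0,  H_3 ≅ Z.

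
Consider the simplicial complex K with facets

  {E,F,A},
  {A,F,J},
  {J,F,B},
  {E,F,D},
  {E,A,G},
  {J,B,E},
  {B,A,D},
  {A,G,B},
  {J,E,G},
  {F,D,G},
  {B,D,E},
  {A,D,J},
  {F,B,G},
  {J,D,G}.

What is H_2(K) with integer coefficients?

Fix the vertex order A < B < D < E < F < G < J and write every simplex with vertices in increasing order. Then dim K = 2 and the simplices of K are:

  0-simplices (7): A, B, D, E, F, G, J
  1-simplices (21): AB, AD, AE, AF, AG, AJ, BD, BE, BF, BG, BJ, DE, DF, DG, DJ, EF, EG, EJ, FG, FJ, GJ
  2-simplices (14): ABD, ABG, ADJ, AEF, AEG, AFJ, BDE, BEJ, BFG, BFJ, DEF, DFG, DGJ, EGJ

Hence C_0 ≅ Z^7, C_1 ≅ Z^21, C_2 ≅ Z^14.

Boundary ∂_1: C_1 → C_0 maps an edge to its endpoints' difference, ∂[p,q] = q − p. For instance
  ∂BD = D − B.
This gives a 7×21 integer matrix of rank 6; reducing to Smith normal form yields diagonal entries (1,1,1,1,1,1).

The boundary map ∂_2: C_2 → C_1 acts by ∂[p,q,r] = [q,r] − [p,r] + [p,q]. For instance
  ∂ABD = BD − AD + AB,
  ∂BEJ = EJ − BJ + BE.
As a 21×14 matrix over Z this has rank 13, with invariant factors (1,1,1,1,1,1,1,1,1,1,1,1,1).

Computing H_k = (kernel of ∂_k) / (image of ∂_{k+1}):

  H_2: rank ker ∂_2 − rank ∂_3 = (14 − 13) − 0 = 1, and there is no ∂_3, so H_2 ≅ Z.

H_2 = Z.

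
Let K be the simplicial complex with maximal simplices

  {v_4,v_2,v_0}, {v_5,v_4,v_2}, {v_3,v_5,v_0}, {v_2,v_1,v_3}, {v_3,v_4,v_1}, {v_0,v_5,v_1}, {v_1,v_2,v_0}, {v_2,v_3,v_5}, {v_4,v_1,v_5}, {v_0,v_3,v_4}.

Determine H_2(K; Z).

Fix the vertex order v_0 < v_1 < v_2 < v_3 < v_4 < v_5 and write every simplex with vertices in increasing order. Then dim K = 2 and the simplices of K are:

  0-simplices (6): [v_0], [v_1], [v_2], [v_3], [v_4], [v_5]
  1-simplices (15): (15 of them)
  2-simplices (10): [v_0,v_1,v_2], [v_0,v_1,v_5], [v_0,v_2,v_4], [v_0,v_3,v_4], [v_0,v_3,v_5], [v_1,v_2,v_3], [v_1,v_3,v_4], [v_1,v_4,v_5], [v_2,v_3,v_5], [v_2,v_4,v_5]

Hence C_0 ≅ Z^6, C_1 ≅ Z^15, C_2 ≅ Z^10.

The boundary map ∂_1: C_1 → C_0 maps an edge to its endpoints' difference, ∂[p,q] = q − p. For instance
  ∂[v_0,v_4] = [v_4] − [v_0].
The resulting 6×15 matrix has rank 5, and its Smith normal form has invariant factors (1,1,1,1,1).

Boundary ∂_2: C_2 → C_1 maps a triangle to the signed sum of its edges. For instance
  ∂[v_2,v_3,v_5] = [v_3,v_5] − [v_2,v_5] + [v_2,v_3],
  ∂[v_0,v_2,v_4] = [v_2,v_4] − [v_0,v_4] + [v_0,v_2].
The resulting 15×10 matrix has rank 10, and its Smith normal form has invariant factors (1,1,1,1,1,1,1,1,1,2).

From H_k ≅ ker(∂_k) / im(∂_{k+1}) we obtain:

  H_2: rank ker ∂_2 − rank ∂_3 = (10 − 10) − 0 = 0, and there is no ∂_3, so H_2 ≅ 0.

H_2 ≅ 0.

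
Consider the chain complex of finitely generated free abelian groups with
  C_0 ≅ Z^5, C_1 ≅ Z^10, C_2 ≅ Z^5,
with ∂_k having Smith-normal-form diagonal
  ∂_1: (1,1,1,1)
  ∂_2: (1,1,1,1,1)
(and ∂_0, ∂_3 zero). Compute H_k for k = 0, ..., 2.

H_0: b_0 = 5 − 0 − 4 = 1; torsion from ∂_1 factors > 1: none. So H_0 = Z.
H_1: b_1 = 10 − 4 − 5 = 1; torsion from ∂_2 factors > 1: none. So H_1 = Z.
H_2: b_2 = 5 − 5 − 0 = 0; torsion from ∂_3 factors > 1: none. So H_2 = 0.

H_0 = Z,  H_1 = Z,  H_2 = 0.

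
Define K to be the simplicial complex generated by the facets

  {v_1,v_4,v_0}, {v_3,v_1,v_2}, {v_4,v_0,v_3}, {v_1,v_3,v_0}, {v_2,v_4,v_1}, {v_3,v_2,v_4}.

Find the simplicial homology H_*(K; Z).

Fix the vertex order v_0 < v_1 < v_2 < v_3 < v_4 and write every simplex with vertices in increasing order. Then dim K = 2 and the simplices of K are:

  0-simplices (5): [v_0], [v_1], [v_2], [v_3], [v_4]
  1-simplices (9): [v_0,v_1], [v_0,v_3], [v_0,v_4], [v_1,v_2], [v_1,v_3], [v_1,v_4], [v_2,v_3], [v_2,v_4], [v_3,v_4]
  2-simplices (6): [v_0,v_1,v_3], [v_0,v_1,v_4], [v_0,v_3,v_4], [v_1,v_2,v_3], [v_1,v_2,v_4], [v_2,v_3,v_4]

giving chain groups C_0 ≅ Z^5, C_1 ≅ Z^9, C_2 ≅ Z^6.

The boundary map ∂_1: C_1 → C_0 is given by ∂[p,q] = [q] − [p].
This gives a 5×9 integer matrix of rank 4; reducing to Smith normal form yields diagonal entries (1,1,1,1).

The boundary map ∂_2: C_2 → C_1 maps a triangle to the signed sum of its edges. For instance
  ∂[v_1,v_2,v_3] = [v_2,v_3] − [v_1,v_3] + [v_1,v_2],
  ∂[v_0,v_1,v_4] = [v_1,v_4] − [v_0,v_4] + [v_0,v_1].
The resulting 9×6 matrix has rank 5, and its Smith normal form has invariant factors (1,1,1,1,1).

Computing H_k = (kernel of ∂_k) / (image of ∂_{k+1}):

  H_0: rank C_0 − rank ∂_1 = 5 − 4 = 1, and the invariant factors of ∂_1 are all 1, so H_0 ≅ Z.
  H_1: rank ker ∂_1 − rank ∂_2 = (9 − 4) − 5 = 0, and the invariant factors of ∂_2 are all 1, so H_1 ≅ 0.
  H_2: rank ker ∂_2 − rank ∂_3 = (6 − 5) − 0 = 1, and there is no ∂_3, so H_2 ≅ Z.

(K is a triangulation of the 2-sphere S^2.)

H_0 ≅ Z,  H_1 = 0,  H_2 ≅ Z.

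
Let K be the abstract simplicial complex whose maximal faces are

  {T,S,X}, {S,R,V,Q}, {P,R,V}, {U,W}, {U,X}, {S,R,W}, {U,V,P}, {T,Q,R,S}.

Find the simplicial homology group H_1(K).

Order the vertices as P < Q < R < S < T < U < V < W < X. Listing each simplex with vertices in this order, K has dimension 3 with simplices:

  0-simplices (9): P, Q, R, S, T, U, V, W, X
  1-simplices (19): PR, PU, PV, QR, QS, QT, QV, RS, RT, RV, RW, ST, SV, SW, SX, TX, UV, UW, UX
  2-simplices (11): PRV, PUV, QRS, QRT, QRV, QST, QSV, RST, RSV, RSW, STX
  3-simplices (2): QRST, QRSV

giving chain groups C_0 ≅ Z^9, C_1 ≅ Z^19, C_2 ≅ Z^11, C_3 ≅ Z^2.

The boundary map ∂_1: C_1 → C_0 maps an edge to its endpoints' difference, ∂[p,q] = q − p.
As a 9×19 matrix over Z this has rank 8, with invariant factors (1,1,1,1,1,1,1,1).

Boundary ∂_2: C_2 → C_1 maps a triangle to the signed sum of its edges. For instance
  ∂QRT = RT − QT + QR,
  ∂STX = TX − SX + ST.
The 19×11 boundary matrix has rank 9 and Smith normal form diag(1,1,1,1,1,1,1,1,1).

∂_3: C_3 → C_2 sends each 3-simplex σ to the alternating sum Σ_i (−1)^i (σ with its i-th vertex removed). For instance
  ∂QRST = RST − QST + QRT − QRS,
  ∂QRSV = RSV − QSV + QRV − QRS.
The resulting 11×2 matrix has rank 2, and its Smith normal form has invariant factors (1,1).

Computing H_k = (kernel of ∂_k) / (image of ∂_{k+1}):

  H_1: rank ker ∂_1 − rank ∂_2 = (19 − 8) − 9 = 2, and the invariant factors of ∂_2 are all 1, so H_1 = Z^2.

H_1 = Z^2.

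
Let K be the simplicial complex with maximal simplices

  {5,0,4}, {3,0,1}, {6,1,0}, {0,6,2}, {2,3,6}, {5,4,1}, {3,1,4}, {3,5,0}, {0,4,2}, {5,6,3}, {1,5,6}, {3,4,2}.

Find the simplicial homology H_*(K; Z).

H_0 = Z,  H_1 = Z/2,  H_2 = 0.

We work with the vertex ordering 0 < 1 < 2 < 3 < 4 < 5 < 6. The simplices of K, each written with vertices in increasing order, are:

  0-simplices (7): [0], [1], [2], [3], [4], [5], [6]
  1-simplices (18): [0,1], [0,2], [0,3], [0,4], [0,5], [0,6], [1,3], [1,4], [1,5], [1,6], [2,3], [2,4], [2,6], [3,4], [3,5], [3,6], [4,5], [5,6]
  2-simplices (12): [0,1,3], [0,1,6], [0,2,4], [0,2,6], [0,3,5], [0,4,5], [1,3,4], [1,4,5], [1,5,6], [2,3,4], [2,3,6], [3,5,6]

Hence C_0 ≅ Z^7, C_1 ≅ Z^18, C_2 ≅ Z^12.

∂_1: C_1 → C_0 sends each edge [p,q] (with p < q) to q − p. For instance
  ∂[2,6] = [6] − [2].
As a 7×18 matrix over Z this has rank 6, with invariant factors (1,1,1,1,1,1).

The boundary map ∂_2: C_2 → C_1 sends each 2-simplex [p,q,r] to [q,r] − [p,r] + [p,q]. For instance
  ∂[3,5,6] = [5,6] − [3,6] + [3,5],
  ∂[0,1,3] = [1,3] − [0,3] + [0,1].
This gives a 18×12 integer matrix of rank 12; reducing to Smith normal form yields diagonal entries (1,1,1,1,1,1,1,1,1,1,1,2).

Now H_k = ker ∂_k / im ∂_{k+1}, so:

  H_0: rank C_0 − rank ∂_1 = 7 − 6 = 1, and the invariant factors of ∂_1 are all 1, so H_0 = Z.
  H_1: rank ker ∂_1 − rank ∂_2 = (18 − 6) − 12 = 0, and ∂_2 has invariant factor 2 > 1, so H_1 = Z/2.
  H_2: rank ker ∂_2 − rank ∂_3 = (12 − 12) − 0 = 0, and there is no ∂_3, so H_2 = 0.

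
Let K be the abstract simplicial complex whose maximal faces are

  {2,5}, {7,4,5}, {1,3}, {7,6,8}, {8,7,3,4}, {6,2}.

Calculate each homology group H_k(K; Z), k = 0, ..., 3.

Order the vertices as 1 < 2 < 3 < 4 < 5 < 6 < 7 < 8. Listing each simplex with vertices in this order, K has dimension 3 with simplices:

  0-simplices (8): [1], [2], [3], [4], [5], [6], [7], [8]
  1-simplices (13): [1,3], [2,5], [2,6], [3,4], [3,7], [3,8], [4,5], [4,7], [4,8], [5,7], [6,7], [6,8], [7,8]
  2-simplices (6): [3,4,7], [3,4,8], [3,7,8], [4,5,7], [4,7,8], [6,7,8]
  3-simplices (1): [3,4,7,8]

Hence C_0 ≅ Z^8, C_1 ≅ Z^13, C_2 ≅ Z^6, C_3 ≅ Z^1.

∂_1: C_1 → C_0 sends each edge [p,q] (with p < q) to q − p.
The 8×13 boundary matrix has rank 7 and Smith normal form diag(1,1,1,1,1,1,1).

∂_2: C_2 → C_1 maps a triangle to the signed sum of its edges. For instance
  ∂[3,7,8] = [7,8] − [3,8] + [3,7],
  ∂[3,4,8] = [4,8] − [3,8] + [3,4].
This gives a 13×6 integer matrix of rank 5; reducing to Smith normal form yields diagonal entries (1,1,1,1,1).

The boundary map ∂_3: C_3 → C_2 sends each 3-simplex σ to the alternating sum Σ_i (−1)^i (σ with its i-th vertex removed). For instance
  ∂[3,4,7,8] = [4,7,8] − [3,7,8] + [3,4,8] − [3,4,7].
The 6×1 boundary matrix has rank 1 and Smith normal form diag(1).

Now H_k = ker ∂_k / im ∂_{k+1}, so:

  H_0: rank C_0 − rank ∂_1 = 8 − 7 = 1, and the invariant factors of ∂_1 are all 1, so H_0 = Z.
  H_1: rank ker ∂_1 − rank ∂_2 = (13 − 7) − 5 = 1, and the invariant factors of ∂_2 are all 1, so H_1 = Z.
  H_2: rank ker ∂_2 − rank ∂_3 = (6 − 5) − 1 = 0, and the invariant factors of ∂_3 are all 1, so H_2 = 0.
  H_3: rank ker ∂_3 − rank ∂_4 = (1 − 1) − 0 = 0, and there is no ∂_4, so H_3 = 0.

H_0 = Z,  H_1 = Z,  H_2 = 0,  H_3 = 0.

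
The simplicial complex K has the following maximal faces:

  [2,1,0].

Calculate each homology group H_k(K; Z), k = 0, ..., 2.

K has 3 vertices, 3 edges, 1 triangle.
rank ∂_0 = 0, rank ∂_1 = 2 ⇒ b_0 = 3 − 0 − 2 = 1; all invariant factors of ∂_1 are 1 so no torsion. So H_0 = Z.
rank ∂_1 = 2, rank ∂_2 = 1 ⇒ b_1 = 3 − 2 − 1 = 0; all invariant factors of ∂_2 are 1 so no torsion. So H_1 = 0.
rank ∂_2 = 1, rank ∂_3 = 0 ⇒ b_2 = 1 − 1 − 0 = 0. So H_2 = 0.

H_0 = Z,  H_1 = 0,  H_2 = 0.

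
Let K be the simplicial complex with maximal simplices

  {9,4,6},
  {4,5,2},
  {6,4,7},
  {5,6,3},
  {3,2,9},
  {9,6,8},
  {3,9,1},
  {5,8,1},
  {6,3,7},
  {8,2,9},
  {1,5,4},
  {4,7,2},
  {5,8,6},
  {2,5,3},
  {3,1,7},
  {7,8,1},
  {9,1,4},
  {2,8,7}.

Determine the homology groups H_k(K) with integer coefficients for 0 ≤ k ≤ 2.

H_0 = Z,  H_1 = Z^2,  H_2 = Z.

We work with the vertex ordering 1 < 2 < 3 < 4 < 5 < 6 < 7 < 8 < 9. The simplices of K, each written with vertices in increasing order, are:

  0-simplices (9): [1], [2], [3], [4], [5], [6], [7], [8], [9]
  1-simplices (27): (27 of them)
  2-simplices (18): [1,3,7], [1,3,9], [1,4,5], [1,4,9], [1,5,8], [1,7,8], [2,3,5], [2,3,9], [2,4,5], [2,4,7], [2,7,8], [2,8,9], [3,5,6], [3,6,7], [4,6,7], [4,6,9], [5,6,8], [6,8,9]

giving chain groups C_0 ≅ Z^9, C_1 ≅ Z^27, C_2 ≅ Z^18.

∂_1: C_1 → C_0 maps an edge to its endpoints' difference, ∂[p,q] = q − p. For instance
  ∂[2,7] = [7] − [2].
This gives a 9×27 integer matrix of rank 8; reducing to Smith normal form yields diagonal entries (1,1,1,1,1,1,1,1).

The boundary map ∂_2: C_2 → C_1 maps a triangle to the signed sum of its edges. For instance
  ∂[1,3,9] = [3,9] − [1,9] + [1,3],
  ∂[2,3,9] = [3,9] − [2,9] + [2,3].
This gives a 27×18 integer matrix of rank 17; reducing to Smith normal form yields diagonal entries (1,1,1,1,1,1,1,1,1,1,1,1,1,1,1,1,1).

From H_k ≅ ker(∂_k) / im(∂_{k+1}) we obtain:

  H_0: rank C_0 − rank ∂_1 = 9 − 8 = 1, and the invariant factors of ∂_1 are all 1, so H_0 ≅ Z.
  H_1: rank ker ∂_1 − rank ∂_2 = (27 − 8) − 17 = 2, and the invariant factors of ∂_2 are all 1, so H_1 ≅ Z^2.
  H_2: rank ker ∂_2 − rank ∂_3 = (18 − 17) − 0 = 1, and there is no ∂_3, so H_2 ≅ Z.

(K is a triangulation of the torus T^2.)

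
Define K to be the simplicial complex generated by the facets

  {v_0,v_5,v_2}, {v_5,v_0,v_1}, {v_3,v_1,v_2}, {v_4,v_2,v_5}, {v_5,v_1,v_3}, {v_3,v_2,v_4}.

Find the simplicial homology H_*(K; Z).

Fix the vertex order v_0 < v_1 < v_2 < v_3 < v_4 < v_5 and write every simplex with vertices in increasing order. Then dim K = 2 and the simplices of K are:

  0-simplices (6): [v_0], [v_1], [v_2], [v_3], [v_4], [v_5]
  1-simplices (12): [v_0,v_1], [v_0,v_2], [v_0,v_5], [v_1,v_2], [v_1,v_3], [v_1,v_5], [v_2,v_3], [v_2,v_4], [v_2,v_5], [v_3,v_4], [v_3,v_5], [v_4,v_5]
  2-simplices (6): [v_0,v_1,v_5], [v_0,v_2,v_5], [v_1,v_2,v_3], [v_1,v_3,v_5], [v_2,v_3,v_4], [v_2,v_4,v_5]

giving chain groups C_0 ≅ Z^6, C_1 ≅ Z^12, C_2 ≅ Z^6.

Boundary ∂_1: C_1 → C_0 sends each edge [p,q] (with p < q) to q − p. For instance
  ∂[v_0,v_2] = [v_2] − [v_0].
The resulting 6×12 matrix has rank 5, and its Smith normal form has invariant factors (1,1,1,1,1).

The boundary map ∂_2: C_2 → C_1 acts by ∂[p,q,r] = [q,r] − [p,r] + [p,q]. For instance
  ∂[v_2,v_4,v_5] = [v_4,v_5] − [v_2,v_5] + [v_2,v_4],
  ∂[v_1,v_3,v_5] = [v_3,v_5] − [v_1,v_5] + [v_1,v_3].
The resulting 12×6 matrix has rank 6, and its Smith normal form has invariant factors (1,1,1,1,1,1).

Now H_k = ker ∂_k / im ∂_{k+1}, so:

  H_0: rank C_0 − rank ∂_1 = 6 − 5 = 1, and the invariant factors of ∂_1 are all 1, so H_0 = Z.
  H_1: rank ker ∂_1 − rank ∂_2 = (12 − 5) − 6 = 1, and the invariant factors of ∂_2 are all 1, so H_1 = Z.
  H_2: rank ker ∂_2 − rank ∂_3 = (6 − 6) − 0 = 0, and there is no ∂_3, so H_2 = 0.

As a check, the Euler characteristic is 6 − 12 + 6 = 0, which agrees with 1 − 1 + 0 = 0.

H_0 = Z,  H_1 = Z,  H_2 = 0.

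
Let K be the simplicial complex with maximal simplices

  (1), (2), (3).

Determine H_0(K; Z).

K has 3 vertices.
rank ∂_0 = 0, rank ∂_1 = 0 ⇒ b_0 = 3 − 0 − 0 = 3. So H_0 ≅ Z^3.

H_0 ≅ Z^3.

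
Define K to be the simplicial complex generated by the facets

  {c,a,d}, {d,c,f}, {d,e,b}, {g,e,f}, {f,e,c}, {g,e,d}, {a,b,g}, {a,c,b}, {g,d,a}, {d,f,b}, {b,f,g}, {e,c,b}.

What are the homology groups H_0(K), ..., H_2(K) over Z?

H_0 = Z,  H_1 = Z_2,  H_2 = 0.

Take the total order a < b < c < d < e < f < g on the vertex set. Then K (dimension 2) consists of the simplices:

  0-simplices (7): a, b, c, d, e, f, g
  1-simplices (18): ab, ac, ad, ag, bc, bd, be, bf, bg, cd, ce, cf, de, df, dg, ef, eg, fg
  2-simplices (12): abc, abg, acd, adg, bce, bde, bdf, bfg, cdf, cef, deg, efg

so the chain groups are C_0 ≅ Z^7, C_1 ≅ Z^18, C_2 ≅ Z^12.

The boundary map ∂_1: C_1 → C_0 sends each edge [p,q] (with p < q) to q − p. For instance
  ∂eg = g − e.
As a 7×18 matrix over Z this has rank 6, with invariant factors (1,1,1,1,1,1).

Boundary ∂_2: C_2 → C_1 acts by ∂[p,q,r] = [q,r] − [p,r] + [p,q]. For instance
  ∂deg = eg − dg + de,
  ∂abg = bg − ag + ab.
As a 18×12 matrix over Z this has rank 12, with invariant factors (1,1,1,1,1,1,1,1,1,1,1,2).

Computing H_k = (kernel of ∂_k) / (image of ∂_{k+1}):

  H_0: rank C_0 − rank ∂_1 = 7 − 6 = 1, and the invariant factors of ∂_1 are all 1, so H_0 = Z.
  H_1: rank ker ∂_1 − rank ∂_2 = (18 − 6) − 12 = 0, and ∂_2 has invariant factor 2 > 1, so H_1 = Z_2.
  H_2: rank ker ∂_2 − rank ∂_3 = (12 − 12) − 0 = 0, and there is no ∂_3, so H_2 = 0.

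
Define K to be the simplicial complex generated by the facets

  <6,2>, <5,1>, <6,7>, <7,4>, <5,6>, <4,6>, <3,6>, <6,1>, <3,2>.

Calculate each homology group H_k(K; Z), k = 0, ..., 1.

Take the total order 1 < 2 < 3 < 4 < 5 < 6 < 7 on the vertex set. Then K (dimension 1) consists of the simplices:

  0-simplices (7): [1], [2], [3], [4], [5], [6], [7]
  1-simplices (9): [1,5], [1,6], [2,3], [2,6], [3,6], [4,6], [4,7], [5,6], [6,7]

Hence C_0 ≅ Z^7, C_1 ≅ Z^9.

The boundary map ∂_1: C_1 → C_0 is given by ∂[p,q] = [q] − [p]. For instance
  ∂[6,7] = [7] − [6].
The resulting 7×9 matrix has rank 6, and its Smith normal form has invariant factors (1,1,1,1,1,1).

From H_k ≅ ker(∂_k) / im(∂_{k+1}) we obtain:

  H_0: rank C_0 − rank ∂_1 = 7 − 6 = 1, and the invariant factors of ∂_1 are all 1, so H_0 = Z.
  H_1: rank ker ∂_1 − rank ∂_2 = (9 − 6) − 0 = 3, and there is no ∂_2, so H_1 = Z^3.

H_0 = Z,  H_1 = Z^3.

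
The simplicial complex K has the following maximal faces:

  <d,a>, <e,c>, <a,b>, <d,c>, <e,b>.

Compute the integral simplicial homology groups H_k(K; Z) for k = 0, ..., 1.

K has 5 vertices, 5 edges.
rank ∂_0 = 0, rank ∂_1 = 4 ⇒ b_0 = 5 − 0 − 4 = 1; all invariant factors of ∂_1 are 1 so no torsion. So H_0 ≅ Z.
rank ∂_1 = 4, rank ∂_2 = 0 ⇒ b_1 = 5 − 4 − 0 = 1. So H_1 ≅ Z.

H_0 ≅ Z,  H_1 ≅ Z.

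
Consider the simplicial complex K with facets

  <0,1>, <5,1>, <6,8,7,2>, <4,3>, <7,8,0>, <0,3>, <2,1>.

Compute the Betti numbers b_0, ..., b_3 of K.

We work with the vertex ordering 0 < 1 < 2 < 3 < 4 < 5 < 6 < 7 < 8. The simplices of K, each written with vertices in increasing order, are:

  0-simplices (9): [0], [1], [2], [3], [4], [5], [6], [7], [8]
  1-simplices (13): [0,1], [0,3], [0,7], [0,8], [1,2], [1,5], [2,6], [2,7], [2,8], [3,4], [6,7], [6,8], [7,8]
  2-simplices (5): [0,7,8], [2,6,7], [2,6,8], [2,7,8], [6,7,8]
  3-simplices (1): [2,6,7,8]

giving chain groups C_0 ≅ Z^9, C_1 ≅ Z^13, C_2 ≅ Z^5, C_3 ≅ Z^1.

The boundary map ∂_1: C_1 → C_0 is given by ∂[p,q] = [q] − [p]. For instance
  ∂[0,1] = [1] − [0].
The resulting 9×13 matrix has rank 8, and its Smith normal form has invariant factors (1,1,1,1,1,1,1,1).

Boundary ∂_2: C_2 → C_1 acts by ∂[p,q,r] = [q,r] − [p,r] + [p,q]. For instance
  ∂[2,6,7] = [6,7] − [2,7] + [2,6],
  ∂[2,6,8] = [6,8] − [2,8] + [2,6].
The resulting 13×5 matrix has rank 4, and its Smith normal form has invariant factors (1,1,1,1).

Boundary ∂_3: C_3 → C_2 sends each 3-simplex σ to the alternating sum Σ_i (−1)^i (σ with its i-th vertex removed). For instance
  ∂[2,6,7,8] = [6,7,8] − [2,7,8] + [2,6,8] − [2,6,7].
This gives a 5×1 integer matrix of rank 1; reducing to Smith normal form yields diagonal entries (1).

From H_k ≅ ker(∂_k) / im(∂_{k+1}) we obtain:

  H_0: rank C_0 − rank ∂_1 = 9 − 8 = 1, and the invariant factors of ∂_1 are all 1, so H_0 = Z.
  H_1: rank ker ∂_1 − rank ∂_2 = (13 − 8) − 4 = 1, and the invariant factors of ∂_2 are all 1, so H_1 = Z.
  H_2: rank ker ∂_2 − rank ∂_3 = (5 − 4) − 1 = 0, and the invariant factors of ∂_3 are all 1, so H_2 = 0.
  H_3: rank ker ∂_3 − rank ∂_4 = (1 − 1) − 0 = 0, and there is no ∂_4, so H_3 = 0.

Hence the Betti numbers are b_0 = 1, b_1 = 1, b_2 = 0, b_3 = 0.

b_0 = 1, b_1 = 1, b_2 = 0, b_3 = 0.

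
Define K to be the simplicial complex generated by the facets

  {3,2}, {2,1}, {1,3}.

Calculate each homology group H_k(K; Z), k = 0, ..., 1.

H_0 = Z,  H_1 = Z.

Order the vertices as 1 < 2 < 3. Listing each simplex with vertices in this order, K has dimension 1 with simplices:

  0-simplices (3): [1], [2], [3]
  1-simplices (3): [1,2], [1,3], [2,3]

giving chain groups C_0 ≅ Z^3, C_1 ≅ Z^3.

Boundary ∂_1: C_1 → C_0 is given by ∂[p,q] = [q] − [p].
This gives a 3×3 integer matrix of rank 2; reducing to Smith normal form yields diagonal entries (1,1).

Reading off H_k = ker ∂_k / im ∂_{k+1}:

  H_0: rank C_0 − rank ∂_1 = 3 − 2 = 1, and the invariant factors of ∂_1 are all 1, so H_0 = Z.
  H_1: rank ker ∂_1 − rank ∂_2 = (3 − 2) − 0 = 1, and there is no ∂_2, so H_1 = Z.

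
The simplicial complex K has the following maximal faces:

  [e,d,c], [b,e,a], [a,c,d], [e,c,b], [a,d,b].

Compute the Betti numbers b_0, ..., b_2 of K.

Fix the vertex order a < b < c < d < e and write every simplex with vertices in increasing order. Then dim K = 2 and the simplices of K are:

  0-simplices (5): a, b, c, d, e
  1-simplices (10): ab, ac, ad, ae, bc, bd, be, cd, ce, de
  2-simplices (5): abd, abe, acd, bce, cde

giving chain groups C_0 ≅ Z^5, C_1 ≅ Z^10, C_2 ≅ Z^5.

Boundary ∂_1: C_1 → C_0 sends each edge [p,q] (with p < q) to q − p.
The resulting 5×10 matrix has rank 4, and its Smith normal form has invariant factors (1,1,1,1).

∂_2: C_2 → C_1 maps a triangle to the signed sum of its edges. For instance
  ∂acd = cd − ad + ac,
  ∂bce = ce − be + bc.
The 10×5 boundary matrix has rank 5 and Smith normal form diag(1,1,1,1,1).

Now H_k = ker ∂_k / im ∂_{k+1}, so:

  H_0: rank C_0 − rank ∂_1 = 5 − 4 = 1, and the invariant factors of ∂_1 are all 1, so H_0 ≅ Z.
  H_1: rank ker ∂_1 − rank ∂_2 = (10 − 4) − 5 = 1, and the invariant factors of ∂_2 are all 1, so H_1 ≅ Z.
  H_2: rank ker ∂_2 − rank ∂_3 = (5 − 5) − 0 = 0, and there is no ∂_3, so H_2 ≅ 0.

Hence the Betti numbers are b_0 = 1, b_1 = 1, b_2 = 0.

b_0 = 1, b_1 = 1, b_2 = 0.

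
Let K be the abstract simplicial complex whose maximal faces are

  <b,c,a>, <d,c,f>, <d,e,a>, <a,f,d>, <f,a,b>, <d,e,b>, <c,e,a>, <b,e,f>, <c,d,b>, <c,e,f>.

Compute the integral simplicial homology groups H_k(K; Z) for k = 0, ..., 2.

H_0 = Z,  H_1 = Z/2Z,  H_2 = 0.

Fix the vertex order a < b < c < d < e < f and write every simplex with vertices in increasing order. Then dim K = 2 and the simplices of K are:

  0-simplices (6): a, b, c, d, e, f
  1-simplices (15): ab, ac, ad, ae, af, bc, bd, be, bf, cd, ce, cf, de, df, ef
  2-simplices (10): abc, abf, ace, ade, adf, bcd, bde, bef, cdf, cef

so the chain groups are C_0 ≅ Z^6, C_1 ≅ Z^15, C_2 ≅ Z^10.

∂_1: C_1 → C_0 maps an edge to its endpoints' difference, ∂[p,q] = q − p.
The 6×15 boundary matrix has rank 5 and Smith normal form diag(1,1,1,1,1).

Boundary ∂_2: C_2 → C_1 acts by ∂[p,q,r] = [q,r] − [p,r] + [p,q]. For instance
  ∂ade = de − ae + ad,
  ∂bef = ef − bf + be.
As a 15×10 matrix over Z this has rank 10, with invariant factors (1,1,1,1,1,1,1,1,1,2).

From H_k ≅ ker(∂_k) / im(∂_{k+1}) we obtain:

  H_0: rank C_0 − rank ∂_1 = 6 − 5 = 1, and the invariant factors of ∂_1 are all 1, so H_0 = Z.
  H_1: rank ker ∂_1 − rank ∂_2 = (15 − 5) − 10 = 0, and ∂_2 has invariant factor 2 > 1, so H_1 = Z/2Z.
  H_2: rank ker ∂_2 − rank ∂_3 = (10 − 10) − 0 = 0, and there is no ∂_3, so H_2 = 0.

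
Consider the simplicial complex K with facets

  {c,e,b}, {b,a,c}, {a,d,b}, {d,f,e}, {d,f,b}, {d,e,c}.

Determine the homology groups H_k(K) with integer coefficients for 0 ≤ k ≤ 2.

Take the total order a < b < c < d < e < f on the vertex set. Then K (dimension 2) consists of the simplices:

  0-simplices (6): a, b, c, d, e, f
  1-simplices (12): ab, ac, ad, bc, bd, be, bf, cd, ce, de, df, ef
  2-simplices (6): abc, abd, bce, bdf, cde, def

giving chain groups C_0 ≅ Z^6, C_1 ≅ Z^12, C_2 ≅ Z^6.

Boundary ∂_1: C_1 → C_0 maps an edge to its endpoints' difference, ∂[p,q] = q − p.
The 6×12 boundary matrix has rank 5 and Smith normal form diag(1,1,1,1,1).

∂_2: C_2 → C_1 sends each 2-simplex [p,q,r] to [q,r] − [p,r] + [p,q]. For instance
  ∂abc = bc − ac + ab,
  ∂abd = bd − ad + ab.
The 12×6 boundary matrix has rank 6 and Smith normal form diag(1,1,1,1,1,1).

From H_k ≅ ker(∂_k) / im(∂_{k+1}) we obtain:

  H_0: rank C_0 − rank ∂_1 = 6 − 5 = 1, and the invariant factors of ∂_1 are all 1, so H_0 ≅ Z.
  H_1: rank ker ∂_1 − rank ∂_2 = (12 − 5) − 6 = 1, and the invariant factors of ∂_2 are all 1, so H_1 ≅ Z.
  H_2: rank ker ∂_2 − rank ∂_3 = (6 − 6) − 0 = 0, and there is no ∂_3, so H_2 ≅ 0.

(K is a triangulation of the cylinder S^1 x I.)

H_0 ≅ Z,  H_1 ≅ Z,  H_2 = 0.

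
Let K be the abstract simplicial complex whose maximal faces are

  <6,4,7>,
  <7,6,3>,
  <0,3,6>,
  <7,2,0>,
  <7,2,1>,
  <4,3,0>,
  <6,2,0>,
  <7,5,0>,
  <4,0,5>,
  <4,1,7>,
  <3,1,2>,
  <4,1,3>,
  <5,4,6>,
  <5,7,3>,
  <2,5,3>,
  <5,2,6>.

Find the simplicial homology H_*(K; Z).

H_0 ≅ Z,  H_1 ≅ Z^2,  H_2 ≅ Z.

Take the total order 0 < 1 < 2 < 3 < 4 < 5 < 6 < 7 on the vertex set. Then K (dimension 2) consists of the simplices:

  0-simplices (8): [0], [1], [2], [3], [4], [5], [6], [7]
  1-simplices (24): (24 of them)
  2-simplices (16): [0,2,6], [0,2,7], [0,3,4], [0,3,6], [0,4,5], [0,5,7], [1,2,3], [1,2,7], [1,3,4], [1,4,7], [2,3,5], [2,5,6], [3,5,7], [3,6,7], [4,5,6], [4,6,7]

Hence C_0 ≅ Z^8, C_1 ≅ Z^24, C_2 ≅ Z^16.

The boundary map ∂_1: C_1 → C_0 sends each edge [p,q] (with p < q) to q − p. For instance
  ∂[2,6] = [6] − [2].
As a 8×24 matrix over Z this has rank 7, with invariant factors (1,1,1,1,1,1,1).

Boundary ∂_2: C_2 → C_1 maps a triangle to the signed sum of its edges. For instance
  ∂[0,2,6] = [2,6] − [0,6] + [0,2],
  ∂[3,6,7] = [6,7] − [3,7] + [3,6].
The 24×16 boundary matrix has rank 15 and Smith normal form diag(1,1,1,1,1,1,1,1,1,1,1,1,1,1,1).

Computing H_k = (kernel of ∂_k) / (image of ∂_{k+1}):

  H_0: rank C_0 − rank ∂_1 = 8 − 7 = 1, and the invariant factors of ∂_1 are all 1, so H_0 ≅ Z.
  H_1: rank ker ∂_1 − rank ∂_2 = (24 − 7) − 15 = 2, and the invariant factors of ∂_2 are all 1, so H_1 ≅ Z^2.
  H_2: rank ker ∂_2 − rank ∂_3 = (16 − 15) − 0 = 1, and there is no ∂_3, so H_2 ≅ Z.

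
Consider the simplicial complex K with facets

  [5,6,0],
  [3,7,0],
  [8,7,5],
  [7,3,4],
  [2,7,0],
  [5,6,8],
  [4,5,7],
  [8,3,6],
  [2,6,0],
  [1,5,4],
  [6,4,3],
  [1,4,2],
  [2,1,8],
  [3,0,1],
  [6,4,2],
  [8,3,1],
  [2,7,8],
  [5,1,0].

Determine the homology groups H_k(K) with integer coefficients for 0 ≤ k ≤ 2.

H_0 ≅ Z,  H_1 ≅ Z^2,  H_2 ≅ Z.

Order the vertices as 0 < 1 < 2 < 3 < 4 < 5 < 6 < 7 < 8. Listing each simplex with vertices in this order, K has dimension 2 with simplices:

  0-simplices (9): [0], [1], [2], [3], [4], [5], [6], [7], [8]
  1-simplices (27): (27 of them)
  2-simplices (18): [0,1,3], [0,1,5], [0,2,6], [0,2,7], [0,3,7], [0,5,6], [1,2,4], [1,2,8], [1,3,8], [1,4,5], [2,4,6], [2,7,8], [3,4,6], [3,4,7], [3,6,8], [4,5,7], [5,6,8], [5,7,8]

giving chain groups C_0 ≅ Z^9, C_1 ≅ Z^27, C_2 ≅ Z^18.

Boundary ∂_1: C_1 → C_0 maps an edge to its endpoints' difference, ∂[p,q] = q − p. For instance
  ∂[0,7] = [7] − [0].
This gives a 9×27 integer matrix of rank 8; reducing to Smith normal form yields diagonal entries (1,1,1,1,1,1,1,1).

Boundary ∂_2: C_2 → C_1 acts by ∂[p,q,r] = [q,r] − [p,r] + [p,q]. For instance
  ∂[0,5,6] = [5,6] − [0,6] + [0,5],
  ∂[1,2,8] = [2,8] − [1,8] + [1,2].
This gives a 27×18 integer matrix of rank 17; reducing to Smith normal form yields diagonal entries (1,1,1,1,1,1,1,1,1,1,1,1,1,1,1,1,1).

Now H_k = ker ∂_k / im ∂_{k+1}, so:

  H_0: rank C_0 − rank ∂_1 = 9 − 8 = 1, and the invariant factors of ∂_1 are all 1, so H_0 = Z.
  H_1: rank ker ∂_1 − rank ∂_2 = (27 − 8) − 17 = 2, and the invariant factors of ∂_2 are all 1, so H_1 = Z^2.
  H_2: rank ker ∂_2 − rank ∂_3 = (18 − 17) − 0 = 1, and there is no ∂_3, so H_2 = Z.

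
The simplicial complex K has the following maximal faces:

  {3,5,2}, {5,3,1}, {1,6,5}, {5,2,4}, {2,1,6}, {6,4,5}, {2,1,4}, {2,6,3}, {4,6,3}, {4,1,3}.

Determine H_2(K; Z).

H_2 ≅ 0.

K has 6 vertices, 15 edges, 10 triangles.
rank ∂_2 = 10, rank ∂_3 = 0 ⇒ b_2 = 10 − 10 − 0 = 0. So H_2 = 0.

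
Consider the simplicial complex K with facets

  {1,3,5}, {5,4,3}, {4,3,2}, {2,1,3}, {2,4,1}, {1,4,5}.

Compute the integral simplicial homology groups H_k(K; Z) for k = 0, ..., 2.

H_0 ≅ Z,  H_1 = 0,  H_2 ≅ Z.

Fix the vertex order 1 < 2 < 3 < 4 < 5 and write every simplex with vertices in increasing order. Then dim K = 2 and the simplices of K are:

  0-simplices (5): [1], [2], [3], [4], [5]
  1-simplices (9): [1,2], [1,3], [1,4], [1,5], [2,3], [2,4], [3,4], [3,5], [4,5]
  2-simplices (6): [1,2,3], [1,2,4], [1,3,5], [1,4,5], [2,3,4], [3,4,5]

giving chain groups C_0 ≅ Z^5, C_1 ≅ Z^9, C_2 ≅ Z^6.

The boundary map ∂_1: C_1 → C_0 is given by ∂[p,q] = [q] − [p]. For instance
  ∂[2,4] = [4] − [2].
The 5×9 boundary matrix has rank 4 and Smith normal form diag(1,1,1,1).

Boundary ∂_2: C_2 → C_1 sends each 2-simplex [p,q,r] to [q,r] − [p,r] + [p,q]. For instance
  ∂[1,2,4] = [2,4] − [1,4] + [1,2],
  ∂[1,2,3] = [2,3] − [1,3] + [1,2].
As a 9×6 matrix over Z this has rank 5, with invariant factors (1,1,1,1,1).

From H_k ≅ ker(∂_k) / im(∂_{k+1}) we obtain:

  H_0: rank C_0 − rank ∂_1 = 5 − 4 = 1, and the invariant factors of ∂_1 are all 1, so H_0 ≅ Z.
  H_1: rank ker ∂_1 − rank ∂_2 = (9 − 4) − 5 = 0, and the invariant factors of ∂_2 are all 1, so H_1 ≅ 0.
  H_2: rank ker ∂_2 − rank ∂_3 = (6 − 5) − 0 = 1, and there is no ∂_3, so H_2 ≅ Z.

(K is a triangulation of the 2-sphere S^2.)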